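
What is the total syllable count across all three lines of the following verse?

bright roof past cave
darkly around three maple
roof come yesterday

16

Line 1: bright (1), roof (1), past (1), cave (1) → 4
Line 2: darkly (2), around (2), three (1), maple (2) → 7
Line 3: roof (1), come (1), yesterday (3) → 5
Total: 4 + 7 + 5 = 16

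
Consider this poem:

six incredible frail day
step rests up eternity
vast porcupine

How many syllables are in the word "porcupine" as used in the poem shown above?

3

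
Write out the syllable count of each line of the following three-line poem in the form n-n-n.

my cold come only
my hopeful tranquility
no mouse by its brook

5-7-5

Line 1: my(1) + cold(1) + come(1) + only(2) = 5
Line 2: my(1) + hopeful(2) + tranquility(4) = 7
Line 3: no(1) + mouse(1) + by(1) + its(1) + brook(1) = 5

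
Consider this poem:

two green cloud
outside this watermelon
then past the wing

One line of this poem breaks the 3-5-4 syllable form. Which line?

Line 1: two(1) + green(1) + cloud(1) = 3 ✓
Line 2: outside(2) + this(1) + watermelon(4) = 7 (expected 5)
Line 3: then(1) + past(1) + the(1) + wing(1) = 4 ✓

The second line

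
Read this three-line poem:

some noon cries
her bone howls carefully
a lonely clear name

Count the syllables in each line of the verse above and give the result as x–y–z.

Line 1: some(1) + noon(1) + cries(1) = 3
Line 2: her(1) + bone(1) + howls(1) + carefully(3) = 6
Line 3: a(1) + lonely(2) + clear(1) + name(1) = 5

3–6–5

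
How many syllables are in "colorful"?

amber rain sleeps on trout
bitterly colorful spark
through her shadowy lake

3

"colorful" has 3 syllables.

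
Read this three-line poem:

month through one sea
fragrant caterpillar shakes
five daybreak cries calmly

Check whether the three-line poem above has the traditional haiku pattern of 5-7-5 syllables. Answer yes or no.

No

Line 1: "month through one sea": 1+1+1+1 = 4 (expected 5)
Line 2: "fragrant caterpillar shakes": 2+4+1 = 7 ✓
Line 3: "five daybreak cries calmly": 1+2+1+2 = 6 (expected 5)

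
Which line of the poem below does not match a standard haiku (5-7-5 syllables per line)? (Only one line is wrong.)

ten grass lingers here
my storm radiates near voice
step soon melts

Line 3

Line 1: ten (1), grass (1), lingers (2), here (1) → 5 ✓
Line 2: my (1), storm (1), radiates (3), near (1), voice (1) → 7 ✓
Line 3: step (1), soon (1), melts (1) → 3 (expected 5)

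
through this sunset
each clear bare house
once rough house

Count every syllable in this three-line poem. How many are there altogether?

Line 1: through(1) + this(1) + sunset(2) = 4
Line 2: each(1) + clear(1) + bare(1) + house(1) = 4
Line 3: once(1) + rough(1) + house(1) = 3
Total: 4 + 4 + 3 = 11

11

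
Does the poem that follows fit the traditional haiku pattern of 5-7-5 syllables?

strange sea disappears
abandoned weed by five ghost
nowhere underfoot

Yes

Line 1: strange (1), sea (1), disappears (3) → 5 ✓
Line 2: abandoned (3), weed (1), by (1), five (1), ghost (1) → 7 ✓
Line 3: nowhere (2), underfoot (3) → 5 ✓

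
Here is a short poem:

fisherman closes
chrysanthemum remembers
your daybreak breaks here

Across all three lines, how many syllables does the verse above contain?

17

Line 1: "fisherman closes": 3+2 = 5
Line 2: "chrysanthemum remembers": 4+3 = 7
Line 3: "your daybreak breaks here": 1+2+1+1 = 5
Total: 5 + 7 + 5 = 17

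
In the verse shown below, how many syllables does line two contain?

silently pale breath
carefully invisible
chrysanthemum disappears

7

Line two: carefully(3) + invisible(4) = 7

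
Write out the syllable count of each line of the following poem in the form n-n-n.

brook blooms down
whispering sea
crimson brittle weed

Line 1: brook(1) + blooms(1) + down(1) = 3
Line 2: whispering(3) + sea(1) = 4
Line 3: crimson(2) + brittle(2) + weed(1) = 5

3-4-5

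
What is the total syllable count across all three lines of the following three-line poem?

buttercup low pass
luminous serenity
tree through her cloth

16

Line 1: buttercup (3), low (1), pass (1) → 5
Line 2: luminous (3), serenity (4) → 7
Line 3: tree (1), through (1), her (1), cloth (1) → 4
Total: 5 + 7 + 4 = 16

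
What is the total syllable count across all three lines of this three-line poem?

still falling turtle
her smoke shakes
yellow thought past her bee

14

Line 1: "still falling turtle": 1+2+2 = 5
Line 2: "her smoke shakes": 1+1+1 = 3
Line 3: "yellow thought past her bee": 2+1+1+1+1 = 6
Total: 5 + 3 + 6 = 14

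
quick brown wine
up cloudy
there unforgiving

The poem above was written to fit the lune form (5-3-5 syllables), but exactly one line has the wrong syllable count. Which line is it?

Line 1: quick(1) + brown(1) + wine(1) = 3 (expected 5)
Line 2: up(1) + cloudy(2) = 3 ✓
Line 3: there(1) + unforgiving(4) = 5 ✓

The first line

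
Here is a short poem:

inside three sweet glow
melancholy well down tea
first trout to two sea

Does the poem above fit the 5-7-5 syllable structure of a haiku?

Line 1: inside(2) + three(1) + sweet(1) + glow(1) = 5 ✓
Line 2: melancholy(4) + well(1) + down(1) + tea(1) = 7 ✓
Line 3: first(1) + trout(1) + to(1) + two(1) + sea(1) = 5 ✓

Yes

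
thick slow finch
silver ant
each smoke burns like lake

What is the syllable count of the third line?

5

The third line: each(1) + smoke(1) + burns(1) + like(1) + lake(1) = 5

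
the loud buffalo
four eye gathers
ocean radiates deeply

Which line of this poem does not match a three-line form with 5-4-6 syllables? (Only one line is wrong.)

Line 3

Line 1: the (1), loud (1), buffalo (3) → 5 ✓
Line 2: four (1), eye (1), gathers (2) → 4 ✓
Line 3: ocean (2), radiates (3), deeply (2) → 7 (expected 6)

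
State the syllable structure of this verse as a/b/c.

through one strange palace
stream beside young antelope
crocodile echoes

Line 1: "through one strange palace": 1+1+1+2 = 5
Line 2: "stream beside young antelope": 1+2+1+3 = 7
Line 3: "crocodile echoes": 3+2 = 5

5/7/5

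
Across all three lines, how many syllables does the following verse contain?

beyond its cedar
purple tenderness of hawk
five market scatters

17

Line 1: beyond (2), its (1), cedar (2) → 5
Line 2: purple (2), tenderness (3), of (1), hawk (1) → 7
Line 3: five (1), market (2), scatters (2) → 5
Total: 5 + 7 + 5 = 17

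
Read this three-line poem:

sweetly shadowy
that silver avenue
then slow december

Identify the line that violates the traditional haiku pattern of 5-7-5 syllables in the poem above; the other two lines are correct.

Line 1: sweetly(2) + shadowy(3) = 5 ✓
Line 2: that(1) + silver(2) + avenue(3) = 6 (expected 7)
Line 3: then(1) + slow(1) + december(3) = 5 ✓

The second line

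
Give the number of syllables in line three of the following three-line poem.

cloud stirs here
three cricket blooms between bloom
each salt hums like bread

Line three: each(1) + salt(1) + hums(1) + like(1) + bread(1) = 5

5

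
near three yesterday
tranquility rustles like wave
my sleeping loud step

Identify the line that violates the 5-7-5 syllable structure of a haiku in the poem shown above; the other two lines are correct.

Line 2

Line 1: near(1) + three(1) + yesterday(3) = 5 ✓
Line 2: tranquility(4) + rustles(2) + like(1) + wave(1) = 8 (expected 7)
Line 3: my(1) + sleeping(2) + loud(1) + step(1) = 5 ✓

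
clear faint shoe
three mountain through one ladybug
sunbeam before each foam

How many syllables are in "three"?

"three" has 1 syllable.

1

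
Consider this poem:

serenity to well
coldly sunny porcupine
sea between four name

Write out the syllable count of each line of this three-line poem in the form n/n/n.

Line 1: "serenity to well": 4+1+1 = 6
Line 2: "coldly sunny porcupine": 2+2+3 = 7
Line 3: "sea between four name": 1+2+1+1 = 5

6/7/5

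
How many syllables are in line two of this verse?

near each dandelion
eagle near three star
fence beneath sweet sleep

Line two: eagle (2), near (1), three (1), star (1) → 5

5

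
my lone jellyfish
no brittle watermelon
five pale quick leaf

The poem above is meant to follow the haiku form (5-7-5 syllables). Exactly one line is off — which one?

Line 1: my(1) + lone(1) + jellyfish(3) = 5 ✓
Line 2: no(1) + brittle(2) + watermelon(4) = 7 ✓
Line 3: five(1) + pale(1) + quick(1) + leaf(1) = 4 (expected 5)

The third line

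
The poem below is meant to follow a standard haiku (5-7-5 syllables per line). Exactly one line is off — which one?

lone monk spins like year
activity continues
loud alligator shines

Line 1: lone(1) + monk(1) + spins(1) + like(1) + year(1) = 5 ✓
Line 2: activity(4) + continues(3) = 7 ✓
Line 3: loud(1) + alligator(4) + shines(1) = 6 (expected 5)

Line 3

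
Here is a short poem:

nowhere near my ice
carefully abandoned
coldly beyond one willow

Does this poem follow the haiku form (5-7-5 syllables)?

No

Line 1: "nowhere near my ice": 2+1+1+1 = 5 ✓
Line 2: "carefully abandoned": 3+3 = 6 (expected 7)
Line 3: "coldly beyond one willow": 2+2+1+2 = 7 (expected 5)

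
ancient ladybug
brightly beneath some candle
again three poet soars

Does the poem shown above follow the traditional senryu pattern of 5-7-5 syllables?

Line 1: ancient (2), ladybug (3) → 5 ✓
Line 2: brightly (2), beneath (2), some (1), candle (2) → 7 ✓
Line 3: again (2), three (1), poet (2), soars (1) → 6 (expected 5)

No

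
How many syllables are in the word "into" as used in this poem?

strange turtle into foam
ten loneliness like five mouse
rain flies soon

2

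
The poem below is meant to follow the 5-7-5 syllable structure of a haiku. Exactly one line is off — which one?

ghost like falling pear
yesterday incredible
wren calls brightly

Line 1: "ghost like falling pear": 1+1+2+1 = 5 ✓
Line 2: "yesterday incredible": 3+4 = 7 ✓
Line 3: "wren calls brightly": 1+1+2 = 4 (expected 5)

The third line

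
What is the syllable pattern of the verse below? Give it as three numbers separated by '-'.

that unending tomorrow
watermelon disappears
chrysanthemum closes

Line 1: "that unending tomorrow": 1+3+3 = 7
Line 2: "watermelon disappears": 4+3 = 7
Line 3: "chrysanthemum closes": 4+2 = 6

7-7-6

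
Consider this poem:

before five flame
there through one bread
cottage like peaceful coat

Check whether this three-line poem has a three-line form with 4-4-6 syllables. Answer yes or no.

Yes

Line 1: "before five flame": 2+1+1 = 4 ✓
Line 2: "there through one bread": 1+1+1+1 = 4 ✓
Line 3: "cottage like peaceful coat": 2+1+2+1 = 6 ✓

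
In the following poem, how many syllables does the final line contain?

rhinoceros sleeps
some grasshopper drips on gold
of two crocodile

5

The final line: of(1) + two(1) + crocodile(3) = 5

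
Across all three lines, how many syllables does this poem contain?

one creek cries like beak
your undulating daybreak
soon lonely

15

Line 1: "one creek cries like beak": 1+1+1+1+1 = 5
Line 2: "your undulating daybreak": 1+4+2 = 7
Line 3: "soon lonely": 1+2 = 3
Total: 5 + 7 + 3 = 15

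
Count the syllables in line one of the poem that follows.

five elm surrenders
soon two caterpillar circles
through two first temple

Line one: "five elm surrenders": 1+1+3 = 5

5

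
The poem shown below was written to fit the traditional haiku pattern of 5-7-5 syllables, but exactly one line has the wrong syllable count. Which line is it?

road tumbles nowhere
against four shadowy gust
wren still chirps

The third line

Line 1: road(1) + tumbles(2) + nowhere(2) = 5 ✓
Line 2: against(2) + four(1) + shadowy(3) + gust(1) = 7 ✓
Line 3: wren(1) + still(1) + chirps(1) = 3 (expected 5)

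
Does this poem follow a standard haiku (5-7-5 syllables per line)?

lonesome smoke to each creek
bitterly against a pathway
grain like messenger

No

Line 1: lonesome (2), smoke (1), to (1), each (1), creek (1) → 6 (expected 5)
Line 2: bitterly (3), against (2), a (1), pathway (2) → 8 (expected 7)
Line 3: grain (1), like (1), messenger (3) → 5 ✓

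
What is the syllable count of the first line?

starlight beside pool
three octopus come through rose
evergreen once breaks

5

The first line: "starlight beside pool": 2+2+1 = 5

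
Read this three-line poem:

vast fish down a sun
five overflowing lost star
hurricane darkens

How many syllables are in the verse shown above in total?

17

Line 1: vast(1) + fish(1) + down(1) + a(1) + sun(1) = 5
Line 2: five(1) + overflowing(4) + lost(1) + star(1) = 7
Line 3: hurricane(3) + darkens(2) = 5
Total: 5 + 7 + 5 = 17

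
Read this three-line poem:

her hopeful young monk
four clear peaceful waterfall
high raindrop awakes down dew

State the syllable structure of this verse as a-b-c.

5-7-7

Line 1: her (1), hopeful (2), young (1), monk (1) → 5
Line 2: four (1), clear (1), peaceful (2), waterfall (3) → 7
Line 3: high (1), raindrop (2), awakes (2), down (1), dew (1) → 7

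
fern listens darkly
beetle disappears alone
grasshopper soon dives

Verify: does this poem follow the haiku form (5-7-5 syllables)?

Line 1: fern (1), listens (2), darkly (2) → 5 ✓
Line 2: beetle (2), disappears (3), alone (2) → 7 ✓
Line 3: grasshopper (3), soon (1), dives (1) → 5 ✓

Yes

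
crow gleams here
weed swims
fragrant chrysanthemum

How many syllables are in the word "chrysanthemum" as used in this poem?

4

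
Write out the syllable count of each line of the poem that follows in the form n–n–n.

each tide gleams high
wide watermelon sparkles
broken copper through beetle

4–7–7

Line 1: each(1) + tide(1) + gleams(1) + high(1) = 4
Line 2: wide(1) + watermelon(4) + sparkles(2) = 7
Line 3: broken(2) + copper(2) + through(1) + beetle(2) = 7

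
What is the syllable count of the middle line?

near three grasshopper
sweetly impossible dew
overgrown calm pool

7

The middle line: sweetly (2), impossible (4), dew (1) → 7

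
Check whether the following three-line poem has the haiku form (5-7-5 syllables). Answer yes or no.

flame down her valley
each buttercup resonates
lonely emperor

Line 1: flame(1) + down(1) + her(1) + valley(2) = 5 ✓
Line 2: each(1) + buttercup(3) + resonates(3) = 7 ✓
Line 3: lonely(2) + emperor(3) = 5 ✓

Yes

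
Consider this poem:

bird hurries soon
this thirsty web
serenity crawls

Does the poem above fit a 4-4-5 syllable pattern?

Line 1: bird(1) + hurries(2) + soon(1) = 4 ✓
Line 2: this(1) + thirsty(2) + web(1) = 4 ✓
Line 3: serenity(4) + crawls(1) = 5 ✓

Yes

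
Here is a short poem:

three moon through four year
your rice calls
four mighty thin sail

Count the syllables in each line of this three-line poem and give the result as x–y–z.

Line 1: "three moon through four year": 1+1+1+1+1 = 5
Line 2: "your rice calls": 1+1+1 = 3
Line 3: "four mighty thin sail": 1+2+1+1 = 5

5–3–5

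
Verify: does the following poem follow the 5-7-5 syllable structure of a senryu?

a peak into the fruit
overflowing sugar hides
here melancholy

Line 1: "a peak into the fruit": 1+1+2+1+1 = 6 (expected 5)
Line 2: "overflowing sugar hides": 4+2+1 = 7 ✓
Line 3: "here melancholy": 1+4 = 5 ✓

No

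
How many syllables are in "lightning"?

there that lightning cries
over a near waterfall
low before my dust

"lightning" has 2 syllables.

2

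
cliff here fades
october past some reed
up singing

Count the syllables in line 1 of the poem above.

Line 1: cliff(1) + here(1) + fades(1) = 3

3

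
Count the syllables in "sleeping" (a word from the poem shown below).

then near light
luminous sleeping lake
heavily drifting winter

2

"sleeping" has 2 syllables.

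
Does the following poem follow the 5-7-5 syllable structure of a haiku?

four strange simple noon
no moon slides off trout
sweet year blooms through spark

Line 1: four(1) + strange(1) + simple(2) + noon(1) = 5 ✓
Line 2: no(1) + moon(1) + slides(1) + off(1) + trout(1) = 5 (expected 7)
Line 3: sweet(1) + year(1) + blooms(1) + through(1) + spark(1) = 5 ✓

No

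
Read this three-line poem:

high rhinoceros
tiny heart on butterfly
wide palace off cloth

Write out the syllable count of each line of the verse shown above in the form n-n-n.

Line 1: high (1), rhinoceros (4) → 5
Line 2: tiny (2), heart (1), on (1), butterfly (3) → 7
Line 3: wide (1), palace (2), off (1), cloth (1) → 5

5-7-5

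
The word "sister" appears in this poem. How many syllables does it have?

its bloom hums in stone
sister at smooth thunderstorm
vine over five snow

2

"sister" has 2 syllables.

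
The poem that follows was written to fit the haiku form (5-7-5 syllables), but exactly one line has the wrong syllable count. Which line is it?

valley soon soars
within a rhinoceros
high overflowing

Line 1: valley(2) + soon(1) + soars(1) = 4 (expected 5)
Line 2: within(2) + a(1) + rhinoceros(4) = 7 ✓
Line 3: high(1) + overflowing(4) = 5 ✓

The first line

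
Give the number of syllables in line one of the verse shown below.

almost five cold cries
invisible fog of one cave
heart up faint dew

Line one: "almost five cold cries": 2+1+1+1 = 5

5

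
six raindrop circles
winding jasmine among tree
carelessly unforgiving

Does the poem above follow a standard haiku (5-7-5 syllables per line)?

Line 1: six(1) + raindrop(2) + circles(2) = 5 ✓
Line 2: winding(2) + jasmine(2) + among(2) + tree(1) = 7 ✓
Line 3: carelessly(3) + unforgiving(4) = 7 (expected 5)

No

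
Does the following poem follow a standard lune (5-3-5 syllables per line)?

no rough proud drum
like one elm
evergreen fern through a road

Line 1: no(1) + rough(1) + proud(1) + drum(1) = 4 (expected 5)
Line 2: like(1) + one(1) + elm(1) = 3 ✓
Line 3: evergreen(3) + fern(1) + through(1) + a(1) + road(1) = 7 (expected 5)

No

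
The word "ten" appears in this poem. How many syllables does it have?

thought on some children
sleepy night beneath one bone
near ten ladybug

1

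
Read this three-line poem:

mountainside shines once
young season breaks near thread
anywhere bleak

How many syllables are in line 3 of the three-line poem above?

4

Line 3: anywhere(3) + bleak(1) = 4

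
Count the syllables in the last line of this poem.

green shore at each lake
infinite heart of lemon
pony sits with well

The last line: "pony sits with well": 2+1+1+1 = 5

5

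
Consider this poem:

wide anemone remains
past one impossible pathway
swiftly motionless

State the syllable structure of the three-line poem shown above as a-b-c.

7-8-5

Line 1: wide(1) + anemone(4) + remains(2) = 7
Line 2: past(1) + one(1) + impossible(4) + pathway(2) = 8
Line 3: swiftly(2) + motionless(3) = 5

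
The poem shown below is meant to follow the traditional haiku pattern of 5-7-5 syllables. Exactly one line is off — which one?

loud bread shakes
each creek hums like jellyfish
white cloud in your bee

Line 1: loud (1), bread (1), shakes (1) → 3 (expected 5)
Line 2: each (1), creek (1), hums (1), like (1), jellyfish (3) → 7 ✓
Line 3: white (1), cloud (1), in (1), your (1), bee (1) → 5 ✓

The first line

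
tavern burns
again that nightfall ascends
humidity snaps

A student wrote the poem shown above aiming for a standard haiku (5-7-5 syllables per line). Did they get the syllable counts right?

Line 1: "tavern burns": 2+1 = 3 (expected 5)
Line 2: "again that nightfall ascends": 2+1+2+2 = 7 ✓
Line 3: "humidity snaps": 4+1 = 5 ✓

No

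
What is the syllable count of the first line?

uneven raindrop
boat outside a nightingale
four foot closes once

The first line: "uneven raindrop": 3+2 = 5

5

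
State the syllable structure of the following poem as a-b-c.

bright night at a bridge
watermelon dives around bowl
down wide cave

5-8-3

Line 1: bright(1) + night(1) + at(1) + a(1) + bridge(1) = 5
Line 2: watermelon(4) + dives(1) + around(2) + bowl(1) = 8
Line 3: down(1) + wide(1) + cave(1) = 3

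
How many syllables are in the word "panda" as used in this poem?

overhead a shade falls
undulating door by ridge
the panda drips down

"panda" has 2 syllables.

2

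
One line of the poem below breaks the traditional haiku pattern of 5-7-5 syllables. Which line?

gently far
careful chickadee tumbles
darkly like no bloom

Line 1: gently(2) + far(1) = 3 (expected 5)
Line 2: careful(2) + chickadee(3) + tumbles(2) = 7 ✓
Line 3: darkly(2) + like(1) + no(1) + bloom(1) = 5 ✓

The first line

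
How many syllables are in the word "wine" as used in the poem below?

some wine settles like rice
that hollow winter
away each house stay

1

"wine" has 1 syllable.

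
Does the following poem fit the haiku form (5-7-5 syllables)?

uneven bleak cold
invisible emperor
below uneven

Yes

Line 1: "uneven bleak cold": 3+1+1 = 5 ✓
Line 2: "invisible emperor": 4+3 = 7 ✓
Line 3: "below uneven": 2+3 = 5 ✓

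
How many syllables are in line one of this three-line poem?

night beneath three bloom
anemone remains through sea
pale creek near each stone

5

Line one: "night beneath three bloom": 1+2+1+1 = 5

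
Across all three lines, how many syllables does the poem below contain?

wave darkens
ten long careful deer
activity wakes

13

Line 1: wave (1), darkens (2) → 3
Line 2: ten (1), long (1), careful (2), deer (1) → 5
Line 3: activity (4), wakes (1) → 5
Total: 3 + 5 + 5 = 13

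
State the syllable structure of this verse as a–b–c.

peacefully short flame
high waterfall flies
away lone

Line 1: peacefully (3), short (1), flame (1) → 5
Line 2: high (1), waterfall (3), flies (1) → 5
Line 3: away (2), lone (1) → 3

5–5–3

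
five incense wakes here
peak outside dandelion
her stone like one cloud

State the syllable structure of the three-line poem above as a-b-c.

5-7-5

Line 1: "five incense wakes here": 1+2+1+1 = 5
Line 2: "peak outside dandelion": 1+2+4 = 7
Line 3: "her stone like one cloud": 1+1+1+1+1 = 5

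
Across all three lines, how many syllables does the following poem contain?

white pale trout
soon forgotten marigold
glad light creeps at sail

15

Line 1: "white pale trout": 1+1+1 = 3
Line 2: "soon forgotten marigold": 1+3+3 = 7
Line 3: "glad light creeps at sail": 1+1+1+1+1 = 5
Total: 3 + 7 + 5 = 15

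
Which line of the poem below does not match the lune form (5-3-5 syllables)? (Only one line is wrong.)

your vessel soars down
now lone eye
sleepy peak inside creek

Line 3

Line 1: your(1) + vessel(2) + soars(1) + down(1) = 5 ✓
Line 2: now(1) + lone(1) + eye(1) = 3 ✓
Line 3: sleepy(2) + peak(1) + inside(2) + creek(1) = 6 (expected 5)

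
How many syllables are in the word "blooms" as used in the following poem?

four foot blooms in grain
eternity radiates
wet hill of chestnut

1

"blooms" has 1 syllable.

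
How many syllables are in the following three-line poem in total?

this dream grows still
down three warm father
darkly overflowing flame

Line 1: this (1), dream (1), grows (1), still (1) → 4
Line 2: down (1), three (1), warm (1), father (2) → 5
Line 3: darkly (2), overflowing (4), flame (1) → 7
Total: 4 + 5 + 7 = 16

16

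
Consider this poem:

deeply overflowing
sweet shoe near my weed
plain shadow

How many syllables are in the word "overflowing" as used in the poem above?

4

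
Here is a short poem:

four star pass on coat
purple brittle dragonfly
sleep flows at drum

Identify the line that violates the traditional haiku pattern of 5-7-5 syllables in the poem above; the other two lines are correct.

Line 3

Line 1: four (1), star (1), pass (1), on (1), coat (1) → 5 ✓
Line 2: purple (2), brittle (2), dragonfly (3) → 7 ✓
Line 3: sleep (1), flows (1), at (1), drum (1) → 4 (expected 5)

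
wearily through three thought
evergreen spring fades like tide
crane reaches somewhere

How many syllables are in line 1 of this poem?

Line 1: wearily (3), through (1), three (1), thought (1) → 6

6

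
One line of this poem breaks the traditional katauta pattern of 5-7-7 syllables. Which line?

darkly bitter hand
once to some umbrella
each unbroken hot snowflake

Line 2

Line 1: darkly (2), bitter (2), hand (1) → 5 ✓
Line 2: once (1), to (1), some (1), umbrella (3) → 6 (expected 7)
Line 3: each (1), unbroken (3), hot (1), snowflake (2) → 7 ✓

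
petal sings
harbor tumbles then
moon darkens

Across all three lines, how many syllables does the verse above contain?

11

Line 1: "petal sings": 2+1 = 3
Line 2: "harbor tumbles then": 2+2+1 = 5
Line 3: "moon darkens": 1+2 = 3
Total: 3 + 5 + 3 = 11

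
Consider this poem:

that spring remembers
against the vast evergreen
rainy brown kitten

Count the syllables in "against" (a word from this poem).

2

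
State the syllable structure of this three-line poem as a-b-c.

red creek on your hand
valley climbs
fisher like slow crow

Line 1: red (1), creek (1), on (1), your (1), hand (1) → 5
Line 2: valley (2), climbs (1) → 3
Line 3: fisher (2), like (1), slow (1), crow (1) → 5

5-3-5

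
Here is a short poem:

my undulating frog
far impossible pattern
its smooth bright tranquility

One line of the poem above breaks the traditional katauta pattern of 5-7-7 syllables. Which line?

Line 1: my (1), undulating (4), frog (1) → 6 (expected 5)
Line 2: far (1), impossible (4), pattern (2) → 7 ✓
Line 3: its (1), smooth (1), bright (1), tranquility (4) → 7 ✓

Line 1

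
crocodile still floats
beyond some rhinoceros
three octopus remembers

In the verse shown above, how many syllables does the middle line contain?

The middle line: beyond(2) + some(1) + rhinoceros(4) = 7

7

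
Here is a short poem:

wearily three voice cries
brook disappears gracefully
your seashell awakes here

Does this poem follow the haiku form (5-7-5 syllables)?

No

Line 1: wearily (3), three (1), voice (1), cries (1) → 6 (expected 5)
Line 2: brook (1), disappears (3), gracefully (3) → 7 ✓
Line 3: your (1), seashell (2), awakes (2), here (1) → 6 (expected 5)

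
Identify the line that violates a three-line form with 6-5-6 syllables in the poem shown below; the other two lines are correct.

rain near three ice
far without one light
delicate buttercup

The first line

Line 1: "rain near three ice": 1+1+1+1 = 4 (expected 6)
Line 2: "far without one light": 1+2+1+1 = 5 ✓
Line 3: "delicate buttercup": 3+3 = 6 ✓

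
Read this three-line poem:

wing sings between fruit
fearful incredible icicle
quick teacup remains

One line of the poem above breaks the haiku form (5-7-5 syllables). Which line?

The second line

Line 1: wing(1) + sings(1) + between(2) + fruit(1) = 5 ✓
Line 2: fearful(2) + incredible(4) + icicle(3) = 9 (expected 7)
Line 3: quick(1) + teacup(2) + remains(2) = 5 ✓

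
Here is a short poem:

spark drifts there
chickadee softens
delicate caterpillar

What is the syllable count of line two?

Line two: "chickadee softens": 3+2 = 5

5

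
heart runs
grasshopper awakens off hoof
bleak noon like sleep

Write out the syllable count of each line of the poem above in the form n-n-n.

2-8-4

Line 1: heart (1), runs (1) → 2
Line 2: grasshopper (3), awakens (3), off (1), hoof (1) → 8
Line 3: bleak (1), noon (1), like (1), sleep (1) → 4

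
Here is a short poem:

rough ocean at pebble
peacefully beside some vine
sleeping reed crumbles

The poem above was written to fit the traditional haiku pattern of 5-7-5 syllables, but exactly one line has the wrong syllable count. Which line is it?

Line 1

Line 1: rough (1), ocean (2), at (1), pebble (2) → 6 (expected 5)
Line 2: peacefully (3), beside (2), some (1), vine (1) → 7 ✓
Line 3: sleeping (2), reed (1), crumbles (2) → 5 ✓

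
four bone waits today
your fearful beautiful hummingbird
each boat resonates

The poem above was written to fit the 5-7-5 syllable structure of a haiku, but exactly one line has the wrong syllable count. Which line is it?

Line 1: "four bone waits today": 1+1+1+2 = 5 ✓
Line 2: "your fearful beautiful hummingbird": 1+2+3+3 = 9 (expected 7)
Line 3: "each boat resonates": 1+1+3 = 5 ✓

Line 2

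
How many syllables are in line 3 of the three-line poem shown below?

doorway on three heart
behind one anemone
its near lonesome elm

Line 3: its (1), near (1), lonesome (2), elm (1) → 5

5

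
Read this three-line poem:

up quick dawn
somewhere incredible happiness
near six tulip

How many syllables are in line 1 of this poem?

3

Line 1: up (1), quick (1), dawn (1) → 3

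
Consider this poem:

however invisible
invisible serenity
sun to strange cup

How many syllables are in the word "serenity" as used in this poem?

4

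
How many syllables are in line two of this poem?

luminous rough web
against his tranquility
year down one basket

Line two: against (2), his (1), tranquility (4) → 7

7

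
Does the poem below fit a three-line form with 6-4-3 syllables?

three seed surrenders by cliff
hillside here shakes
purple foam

Line 1: three (1), seed (1), surrenders (3), by (1), cliff (1) → 7 (expected 6)
Line 2: hillside (2), here (1), shakes (1) → 4 ✓
Line 3: purple (2), foam (1) → 3 ✓

No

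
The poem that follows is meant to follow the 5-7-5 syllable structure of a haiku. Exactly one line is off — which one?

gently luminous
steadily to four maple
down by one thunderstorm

The third line

Line 1: gently(2) + luminous(3) = 5 ✓
Line 2: steadily(3) + to(1) + four(1) + maple(2) = 7 ✓
Line 3: down(1) + by(1) + one(1) + thunderstorm(3) = 6 (expected 5)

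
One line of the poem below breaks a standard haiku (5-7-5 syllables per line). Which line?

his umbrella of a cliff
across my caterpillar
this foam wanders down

Line 1: his(1) + umbrella(3) + of(1) + a(1) + cliff(1) = 7 (expected 5)
Line 2: across(2) + my(1) + caterpillar(4) = 7 ✓
Line 3: this(1) + foam(1) + wanders(2) + down(1) = 5 ✓

Line 1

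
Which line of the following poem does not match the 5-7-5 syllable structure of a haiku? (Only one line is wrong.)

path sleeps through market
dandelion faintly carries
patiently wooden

Line 2

Line 1: "path sleeps through market": 1+1+1+2 = 5 ✓
Line 2: "dandelion faintly carries": 4+2+2 = 8 (expected 7)
Line 3: "patiently wooden": 3+2 = 5 ✓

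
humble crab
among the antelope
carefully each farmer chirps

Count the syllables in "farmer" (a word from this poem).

2

"farmer" has 2 syllables.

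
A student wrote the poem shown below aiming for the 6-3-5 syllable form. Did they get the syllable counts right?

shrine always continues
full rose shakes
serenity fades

Line 1: "shrine always continues": 1+2+3 = 6 ✓
Line 2: "full rose shakes": 1+1+1 = 3 ✓
Line 3: "serenity fades": 4+1 = 5 ✓

Yes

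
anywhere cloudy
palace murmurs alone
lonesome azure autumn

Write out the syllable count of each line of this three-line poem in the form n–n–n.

Line 1: anywhere(3) + cloudy(2) = 5
Line 2: palace(2) + murmurs(2) + alone(2) = 6
Line 3: lonesome(2) + azure(2) + autumn(2) = 6

5–6–6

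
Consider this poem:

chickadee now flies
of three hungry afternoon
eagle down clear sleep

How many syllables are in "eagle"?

"eagle" has 2 syllables.

2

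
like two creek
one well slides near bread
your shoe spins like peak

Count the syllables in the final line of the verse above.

5

The final line: your(1) + shoe(1) + spins(1) + like(1) + peak(1) = 5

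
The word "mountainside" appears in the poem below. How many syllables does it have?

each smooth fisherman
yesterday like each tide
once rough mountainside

3

"mountainside" has 3 syllables.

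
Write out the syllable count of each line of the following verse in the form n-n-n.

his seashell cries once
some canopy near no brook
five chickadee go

Line 1: "his seashell cries once": 1+2+1+1 = 5
Line 2: "some canopy near no brook": 1+3+1+1+1 = 7
Line 3: "five chickadee go": 1+3+1 = 5

5-7-5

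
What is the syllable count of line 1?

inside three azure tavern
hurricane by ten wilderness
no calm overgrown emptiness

7

Line 1: inside(2) + three(1) + azure(2) + tavern(2) = 7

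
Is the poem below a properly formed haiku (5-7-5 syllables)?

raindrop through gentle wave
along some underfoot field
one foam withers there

Line 1: raindrop (2), through (1), gentle (2), wave (1) → 6 (expected 5)
Line 2: along (2), some (1), underfoot (3), field (1) → 7 ✓
Line 3: one (1), foam (1), withers (2), there (1) → 5 ✓

No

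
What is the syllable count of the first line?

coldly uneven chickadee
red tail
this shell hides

The first line: coldly(2) + uneven(3) + chickadee(3) = 8

8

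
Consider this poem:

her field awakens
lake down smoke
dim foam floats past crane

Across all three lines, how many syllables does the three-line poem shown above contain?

Line 1: her(1) + field(1) + awakens(3) = 5
Line 2: lake(1) + down(1) + smoke(1) = 3
Line 3: dim(1) + foam(1) + floats(1) + past(1) + crane(1) = 5
Total: 5 + 3 + 5 = 13

13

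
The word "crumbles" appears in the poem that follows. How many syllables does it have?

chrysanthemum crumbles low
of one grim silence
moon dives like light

2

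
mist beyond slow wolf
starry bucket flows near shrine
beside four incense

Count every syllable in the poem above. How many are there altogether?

Line 1: mist (1), beyond (2), slow (1), wolf (1) → 5
Line 2: starry (2), bucket (2), flows (1), near (1), shrine (1) → 7
Line 3: beside (2), four (1), incense (2) → 5
Total: 5 + 7 + 5 = 17

17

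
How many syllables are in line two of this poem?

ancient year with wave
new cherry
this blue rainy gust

3

Line two: new (1), cherry (2) → 3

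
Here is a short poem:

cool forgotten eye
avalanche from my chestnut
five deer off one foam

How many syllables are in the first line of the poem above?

The first line: cool (1), forgotten (3), eye (1) → 5

5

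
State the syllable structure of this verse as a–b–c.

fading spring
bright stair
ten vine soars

Line 1: "fading spring": 2+1 = 3
Line 2: "bright stair": 1+1 = 2
Line 3: "ten vine soars": 1+1+1 = 3

3–2–3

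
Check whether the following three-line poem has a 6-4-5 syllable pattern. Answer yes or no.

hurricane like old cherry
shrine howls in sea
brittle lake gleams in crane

Line 1: hurricane (3), like (1), old (1), cherry (2) → 7 (expected 6)
Line 2: shrine (1), howls (1), in (1), sea (1) → 4 ✓
Line 3: brittle (2), lake (1), gleams (1), in (1), crane (1) → 6 (expected 5)

No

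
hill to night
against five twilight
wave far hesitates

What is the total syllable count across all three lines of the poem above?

Line 1: "hill to night": 1+1+1 = 3
Line 2: "against five twilight": 2+1+2 = 5
Line 3: "wave far hesitates": 1+1+3 = 5
Total: 3 + 5 + 5 = 13

13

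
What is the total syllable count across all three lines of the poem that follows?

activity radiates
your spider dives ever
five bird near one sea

18

Line 1: activity(4) + radiates(3) = 7
Line 2: your(1) + spider(2) + dives(1) + ever(2) = 6
Line 3: five(1) + bird(1) + near(1) + one(1) + sea(1) = 5
Total: 7 + 6 + 5 = 18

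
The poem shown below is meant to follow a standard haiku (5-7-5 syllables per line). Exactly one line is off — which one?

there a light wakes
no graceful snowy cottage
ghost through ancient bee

Line 1

Line 1: there (1), a (1), light (1), wakes (1) → 4 (expected 5)
Line 2: no (1), graceful (2), snowy (2), cottage (2) → 7 ✓
Line 3: ghost (1), through (1), ancient (2), bee (1) → 5 ✓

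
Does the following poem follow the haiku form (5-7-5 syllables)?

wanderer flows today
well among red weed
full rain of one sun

Line 1: "wanderer flows today": 3+1+2 = 6 (expected 5)
Line 2: "well among red weed": 1+2+1+1 = 5 (expected 7)
Line 3: "full rain of one sun": 1+1+1+1+1 = 5 ✓

No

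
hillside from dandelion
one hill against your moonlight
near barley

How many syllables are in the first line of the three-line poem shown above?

The first line: "hillside from dandelion": 2+1+4 = 7

7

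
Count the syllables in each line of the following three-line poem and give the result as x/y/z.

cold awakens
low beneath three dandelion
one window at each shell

4/8/6

Line 1: cold(1) + awakens(3) = 4
Line 2: low(1) + beneath(2) + three(1) + dandelion(4) = 8
Line 3: one(1) + window(2) + at(1) + each(1) + shell(1) = 6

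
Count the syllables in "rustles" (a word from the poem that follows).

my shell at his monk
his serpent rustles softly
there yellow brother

"rustles" has 2 syllables.

2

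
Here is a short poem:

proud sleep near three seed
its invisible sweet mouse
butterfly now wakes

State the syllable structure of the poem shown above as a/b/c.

5/7/5

Line 1: proud(1) + sleep(1) + near(1) + three(1) + seed(1) = 5
Line 2: its(1) + invisible(4) + sweet(1) + mouse(1) = 7
Line 3: butterfly(3) + now(1) + wakes(1) = 5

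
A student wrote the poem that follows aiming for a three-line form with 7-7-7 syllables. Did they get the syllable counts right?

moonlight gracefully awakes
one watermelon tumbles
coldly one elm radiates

Line 1: moonlight(2) + gracefully(3) + awakes(2) = 7 ✓
Line 2: one(1) + watermelon(4) + tumbles(2) = 7 ✓
Line 3: coldly(2) + one(1) + elm(1) + radiates(3) = 7 ✓

Yes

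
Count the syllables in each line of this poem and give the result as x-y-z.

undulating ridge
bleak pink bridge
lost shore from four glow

5-3-5

Line 1: undulating(4) + ridge(1) = 5
Line 2: bleak(1) + pink(1) + bridge(1) = 3
Line 3: lost(1) + shore(1) + from(1) + four(1) + glow(1) = 5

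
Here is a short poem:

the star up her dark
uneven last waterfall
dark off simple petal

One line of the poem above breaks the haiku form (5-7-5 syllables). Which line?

Line 1: the(1) + star(1) + up(1) + her(1) + dark(1) = 5 ✓
Line 2: uneven(3) + last(1) + waterfall(3) = 7 ✓
Line 3: dark(1) + off(1) + simple(2) + petal(2) = 6 (expected 5)

Line 3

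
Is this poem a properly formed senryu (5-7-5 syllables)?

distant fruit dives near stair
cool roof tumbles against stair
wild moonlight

Line 1: distant(2) + fruit(1) + dives(1) + near(1) + stair(1) = 6 (expected 5)
Line 2: cool(1) + roof(1) + tumbles(2) + against(2) + stair(1) = 7 ✓
Line 3: wild(1) + moonlight(2) = 3 (expected 5)

No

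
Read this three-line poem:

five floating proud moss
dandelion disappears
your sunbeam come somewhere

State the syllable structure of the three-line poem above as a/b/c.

5/7/6

Line 1: five(1) + floating(2) + proud(1) + moss(1) = 5
Line 2: dandelion(4) + disappears(3) = 7
Line 3: your(1) + sunbeam(2) + come(1) + somewhere(2) = 6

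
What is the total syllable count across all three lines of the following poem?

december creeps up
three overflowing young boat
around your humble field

Line 1: december(3) + creeps(1) + up(1) = 5
Line 2: three(1) + overflowing(4) + young(1) + boat(1) = 7
Line 3: around(2) + your(1) + humble(2) + field(1) = 6
Total: 5 + 7 + 6 = 18

18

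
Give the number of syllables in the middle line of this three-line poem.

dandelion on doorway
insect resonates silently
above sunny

The middle line: insect(2) + resonates(3) + silently(3) = 8

8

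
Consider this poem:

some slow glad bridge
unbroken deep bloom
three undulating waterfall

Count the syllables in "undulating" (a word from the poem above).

4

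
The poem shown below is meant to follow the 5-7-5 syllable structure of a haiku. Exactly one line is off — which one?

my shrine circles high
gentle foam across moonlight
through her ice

Line 3

Line 1: my(1) + shrine(1) + circles(2) + high(1) = 5 ✓
Line 2: gentle(2) + foam(1) + across(2) + moonlight(2) = 7 ✓
Line 3: through(1) + her(1) + ice(1) = 3 (expected 5)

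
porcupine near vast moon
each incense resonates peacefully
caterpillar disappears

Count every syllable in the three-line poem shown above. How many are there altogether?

22

Line 1: porcupine (3), near (1), vast (1), moon (1) → 6
Line 2: each (1), incense (2), resonates (3), peacefully (3) → 9
Line 3: caterpillar (4), disappears (3) → 7
Total: 6 + 9 + 7 = 22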